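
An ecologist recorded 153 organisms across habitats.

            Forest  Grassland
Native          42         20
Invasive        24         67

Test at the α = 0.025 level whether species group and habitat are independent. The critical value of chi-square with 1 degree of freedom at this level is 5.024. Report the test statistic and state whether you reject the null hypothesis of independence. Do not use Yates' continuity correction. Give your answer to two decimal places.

25.73; reject H₀

Row totals: 62, 91. Column totals: 66, 87. Grand total N = 153.
Expected counts (row total × column total / N):
  Native, Forest: 62×66/153 = 26.745
  Native, Grassland: 62×87/153 = 35.255
  Invasive, Forest: 91×66/153 = 39.255
  Invasive, Grassland: 91×87/153 = 51.745
Contributions (O − E)²/E:
  (42 − 26.745)²/26.745 = 8.7013
  (20 − 35.255)²/35.255 = 6.6009
  (24 − 39.255)²/39.255 = 5.9283
  (67 − 51.745)²/51.745 = 4.4973
χ² = 8.7013 + 6.6009 + 5.9283 + 4.4973 = 25.73
df = (2−1)(2−1) = 1. Since 25.73 > 5.024, reject the null hypothesis of independence at α = 0.025.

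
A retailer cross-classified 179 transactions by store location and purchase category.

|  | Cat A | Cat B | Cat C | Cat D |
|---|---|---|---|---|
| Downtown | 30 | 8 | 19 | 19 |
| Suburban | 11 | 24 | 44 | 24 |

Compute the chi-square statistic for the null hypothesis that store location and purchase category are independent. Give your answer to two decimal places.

23.78

Row totals: 76, 103. Column totals: 41, 32, 63, 43. Grand total N = 179.
Expected counts (row total × column total / N):
  Downtown, Cat A: 76×41/179 = 17.4078
  Downtown, Cat B: 76×32/179 = 13.5866
  Downtown, Cat C: 76×63/179 = 26.7486
  Downtown, Cat D: 76×43/179 = 18.2570
  Suburban, Cat A: 103×41/179 = 23.5922
  Suburban, Cat B: 103×32/179 = 18.4134
  Suburban, Cat C: 103×63/179 = 36.2514
  Suburban, Cat D: 103×43/179 = 24.7430
Contributions (O − E)²/E:
  (30 − 17.4078)²/17.4078 = 9.1088
  (8 − 13.5866)²/13.5866 = 2.2971
  (19 − 26.7486)²/26.7486 = 2.2446
  (19 − 18.2570)²/18.2570 = 0.0302
  (11 − 23.5922)²/23.5922 = 6.7210
  (24 − 18.4134)²/18.4134 = 1.6950
  (44 − 36.2514)²/36.2514 = 1.6562
  (24 − 24.7430)²/24.7430 = 0.0223
χ² = 9.1088 + 2.2971 + 2.2446 + 0.0302 + 6.7210 + 1.6950 + 1.6562 + 0.0223 = 23.78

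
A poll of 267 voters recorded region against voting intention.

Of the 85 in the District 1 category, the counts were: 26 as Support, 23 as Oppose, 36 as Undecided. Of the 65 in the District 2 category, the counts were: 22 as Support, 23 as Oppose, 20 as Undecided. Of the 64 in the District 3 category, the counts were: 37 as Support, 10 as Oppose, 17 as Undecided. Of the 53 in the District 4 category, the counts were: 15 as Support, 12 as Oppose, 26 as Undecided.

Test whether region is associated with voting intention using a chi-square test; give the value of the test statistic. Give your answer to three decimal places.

Row totals: 85, 65, 64, 53. Column totals: 100, 68, 99. Grand total N = 267.
Expected counts (row total × column total / N):
  District 1, Support: 85×100/267 = 31.8352
  District 1, Oppose: 85×68/267 = 21.6479
  District 1, Undecided: 85×99/267 = 31.5169
  District 2, Support: 65×100/267 = 24.3446
  District 2, Oppose: 65×68/267 = 16.5543
  District 2, Undecided: 65×99/267 = 24.1011
  District 3, Support: 64×100/267 = 23.9700
  District 3, Oppose: 64×68/267 = 16.2996
  District 3, Undecided: 64×99/267 = 23.7303
  District 4, Support: 53×100/267 = 19.8502
  District 4, Oppose: 53×68/267 = 13.4981
  District 4, Undecided: 53×99/267 = 19.6517
Contributions (O − E)²/E:
  (26 − 31.8352)²/31.8352 = 1.0696
  (23 − 21.6479)²/21.6479 = 0.0845
  (36 − 31.5169)²/31.5169 = 0.6377
  (22 − 24.3446)²/24.3446 = 0.2258
  (23 − 16.5543)²/16.5543 = 2.5097
  (20 − 24.1011)²/24.1011 = 0.6979
  (37 − 23.9700)²/23.9700 = 7.0831
  (10 − 16.2996)²/16.2996 = 2.4347
  (17 − 23.7303)²/23.7303 = 1.9088
  (15 − 19.8502)²/19.8502 = 1.1851
  (12 − 13.4981)²/13.4981 = 0.1663
  (26 − 19.6517)²/19.6517 = 2.0508
χ² = 1.0696 + 0.0845 + 0.6377 + 0.2258 + 2.5097 + 0.6979 + 7.0831 + 2.4347 + 1.9088 + 1.1851 + 0.1663 + 2.0508 = 20.054

20.054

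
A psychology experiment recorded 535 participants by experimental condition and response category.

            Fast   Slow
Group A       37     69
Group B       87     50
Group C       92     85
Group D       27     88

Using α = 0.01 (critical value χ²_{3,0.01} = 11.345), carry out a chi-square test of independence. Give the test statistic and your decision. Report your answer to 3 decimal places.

48.203; reject H₀

Row totals: 106, 137, 177, 115. Column totals: 243, 292. Grand total N = 535.
Expected counts (row total × column total / N):
  Group A, Fast: 106×243/535 = 48.1458
  Group A, Slow: 106×292/535 = 57.8542
  Group B, Fast: 137×243/535 = 62.2262
  Group B, Slow: 137×292/535 = 74.7738
  Group C, Fast: 177×243/535 = 80.3944
  Group C, Slow: 177×292/535 = 96.6056
  Group D, Fast: 115×243/535 = 52.2336
  Group D, Slow: 115×292/535 = 62.7664
Contributions (O − E)²/E:
  (37 − 48.1458)²/48.1458 = 2.5803
  (69 − 57.8542)²/57.8542 = 2.1473
  (87 − 62.2262)²/62.2262 = 9.8631
  (50 − 74.7738)²/74.7738 = 8.2080
  (92 − 80.3944)²/80.3944 = 1.6754
  (85 − 96.6056)²/96.6056 = 1.3942
  (27 − 52.2336)²/52.2336 = 12.1901
  (88 − 62.7664)²/62.7664 = 10.1445
χ² = 2.5803 + 2.1473 + 9.8631 + 8.2080 + 1.6754 + 1.3942 + 12.1901 + 10.1445 = 48.203
df = (4−1)(2−1) = 3. Since 48.203 > 11.345, reject the null hypothesis of independence at α = 0.01.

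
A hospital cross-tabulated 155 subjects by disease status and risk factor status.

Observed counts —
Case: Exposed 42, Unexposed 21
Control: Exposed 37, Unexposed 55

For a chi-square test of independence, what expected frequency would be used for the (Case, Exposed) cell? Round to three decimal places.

32.110

Row total (Case) = 63; column total (Exposed) = 79; grand total N = 155.
Expected count = (row total × column total) / N = 63 × 79 / 155 = 32.110.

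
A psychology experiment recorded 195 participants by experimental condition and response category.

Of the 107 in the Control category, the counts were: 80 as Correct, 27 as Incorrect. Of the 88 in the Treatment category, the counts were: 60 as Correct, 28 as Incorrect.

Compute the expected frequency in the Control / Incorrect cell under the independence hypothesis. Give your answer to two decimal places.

Row total (Control) = 107; column total (Incorrect) = 55; grand total N = 195.
Expected count = (row total × column total) / N = 107 × 55 / 195 = 30.18.

30.18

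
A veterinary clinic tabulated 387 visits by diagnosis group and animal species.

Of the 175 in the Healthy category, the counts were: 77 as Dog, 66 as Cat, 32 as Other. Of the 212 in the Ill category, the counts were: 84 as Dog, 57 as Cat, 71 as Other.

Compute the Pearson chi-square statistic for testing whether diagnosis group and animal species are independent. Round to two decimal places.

12.30

Row totals: 175, 212. Column totals: 161, 123, 103. Grand total N = 387.
Expected counts (row total × column total / N):
  Healthy, Dog: 175×161/387 = 72.804
  Healthy, Cat: 175×123/387 = 55.620
  Healthy, Other: 175×103/387 = 46.576
  Ill, Dog: 212×161/387 = 88.196
  Ill, Cat: 212×123/387 = 67.380
  Ill, Other: 212×103/387 = 56.424
Contributions (O − E)²/E:
  (77 − 72.804)²/72.804 = 0.2418
  (66 − 55.620)²/55.620 = 1.9372
  (32 − 46.576)²/46.576 = 4.5616
  (84 − 88.196)²/88.196 = 0.1996
  (57 − 67.380)²/67.380 = 1.5991
  (71 − 56.424)²/56.424 = 3.7654
χ² = 0.2418 + 1.9372 + 4.5616 + 0.1996 + 1.5991 + 3.7654 = 12.30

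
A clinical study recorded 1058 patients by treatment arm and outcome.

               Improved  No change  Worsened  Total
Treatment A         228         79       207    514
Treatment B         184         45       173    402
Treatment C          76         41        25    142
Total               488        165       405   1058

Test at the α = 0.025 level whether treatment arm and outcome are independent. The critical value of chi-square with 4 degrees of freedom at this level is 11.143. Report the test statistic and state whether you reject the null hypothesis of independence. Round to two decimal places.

41.87; reject H₀

Grand total N = 1058.
Expected counts (row total × column total / N):
  Treatment A, Improved: 514×488/1058 = 237.081
  Treatment A, No change: 514×165/1058 = 80.161
  Treatment A, Worsened: 514×405/1058 = 196.758
  Treatment B, Improved: 402×488/1058 = 185.422
  Treatment B, No change: 402×165/1058 = 62.694
  Treatment B, Worsened: 402×405/1058 = 153.885
  Treatment C, Improved: 142×488/1058 = 65.497
  Treatment C, No change: 142×165/1058 = 22.146
  Treatment C, Worsened: 142×405/1058 = 54.357
Contributions (O − E)²/E:
  (228 − 237.081)²/237.081 = 0.3478
  (79 − 80.161)²/80.161 = 0.0168
  (207 − 196.758)²/196.758 = 0.5331
  (184 − 185.422)²/185.422 = 0.0109
  (45 − 62.694)²/62.694 = 4.9937
  (173 − 153.885)²/153.885 = 2.3744
  (76 − 65.497)²/65.497 = 1.6842
  (41 − 22.146)²/22.146 = 16.0514
  (25 − 54.357)²/54.357 = 15.8551
χ² = 0.3478 + 0.0168 + 0.5331 + 0.0109 + 4.9937 + 2.3744 + 1.6842 + 16.0514 + 15.8551 = 41.87
df = (3−1)(3−1) = 4. Since 41.87 > 11.143, reject the null hypothesis of independence at α = 0.025.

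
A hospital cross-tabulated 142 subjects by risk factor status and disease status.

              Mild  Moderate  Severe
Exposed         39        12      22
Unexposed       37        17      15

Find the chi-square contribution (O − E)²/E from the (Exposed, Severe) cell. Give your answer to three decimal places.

0.467

Row total (Exposed) = 73; column total (Severe) = 37; N = 142.
Expected count E = 73 × 37 / 142 = 19.0211.
Contribution = (O − E)²/E = (22 − 19.0211)² / 19.0211 = 0.467.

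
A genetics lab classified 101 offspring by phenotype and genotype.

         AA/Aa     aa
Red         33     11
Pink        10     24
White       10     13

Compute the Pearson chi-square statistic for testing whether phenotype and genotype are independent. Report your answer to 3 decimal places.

16.950

Row totals: 44, 34, 23. Column totals: 53, 48. Grand total N = 101.
Expected counts (row total × column total / N):
  Red, AA/Aa: 44×53/101 = 23.0891
  Red, aa: 44×48/101 = 20.9109
  Pink, AA/Aa: 34×53/101 = 17.8416
  Pink, aa: 34×48/101 = 16.1584
  White, AA/Aa: 23×53/101 = 12.0693
  White, aa: 23×48/101 = 10.9307
Contributions (O − E)²/E:
  (33 − 23.0891)²/23.0891 = 4.2542
  (11 − 20.9109)²/20.9109 = 4.6974
  (10 − 17.8416)²/17.8416 = 3.4465
  (24 − 16.1584)²/16.1584 = 3.8055
  (10 − 12.0693)²/12.0693 = 0.3548
  (13 − 10.9307)²/10.9307 = 0.3917
χ² = 4.2542 + 4.6974 + 3.4465 + 3.8055 + 0.3548 + 0.3917 = 16.950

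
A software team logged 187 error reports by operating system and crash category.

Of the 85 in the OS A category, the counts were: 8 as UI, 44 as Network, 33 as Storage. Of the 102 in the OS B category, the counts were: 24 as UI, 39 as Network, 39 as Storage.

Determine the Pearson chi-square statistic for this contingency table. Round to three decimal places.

7.316

Row totals: 85, 102. Column totals: 32, 83, 72. Grand total N = 187.
Expected counts (row total × column total / N):
  OS A, UI: 85×32/187 = 14.5455
  OS A, Network: 85×83/187 = 37.7273
  OS A, Storage: 85×72/187 = 32.7273
  OS B, UI: 102×32/187 = 17.4545
  OS B, Network: 102×83/187 = 45.2727
  OS B, Storage: 102×72/187 = 39.2727
Contributions (O − E)²/E:
  (8 − 14.5455)²/14.5455 = 2.9455
  (44 − 37.7273)²/37.7273 = 1.0429
  (33 − 32.7273)²/32.7273 = 0.0023
  (24 − 17.4545)²/17.4545 = 2.4546
  (39 − 45.2727)²/45.2727 = 0.8691
  (39 − 39.2727)²/39.2727 = 0.0019
χ² = 2.9455 + 1.0429 + 0.0023 + 2.4546 + 0.8691 + 0.0019 = 7.316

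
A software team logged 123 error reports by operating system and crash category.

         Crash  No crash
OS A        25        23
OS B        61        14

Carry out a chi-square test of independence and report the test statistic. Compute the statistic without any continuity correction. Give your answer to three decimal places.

11.906

Row totals: 48, 75. Column totals: 86, 37. Grand total N = 123.
Expected counts (row total × column total / N):
  OS A, Crash: 48×86/123 = 33.5610
  OS A, No crash: 48×37/123 = 14.4390
  OS B, Crash: 75×86/123 = 52.4390
  OS B, No crash: 75×37/123 = 22.5610
Contributions (O − E)²/E:
  (25 − 33.5610)²/33.5610 = 2.1838
  (23 − 14.4390)²/14.4390 = 5.0759
  (61 − 52.4390)²/52.4390 = 1.3976
  (14 − 22.5610)²/22.5610 = 3.2486
χ² = 2.1838 + 5.0759 + 1.3976 + 3.2486 = 11.906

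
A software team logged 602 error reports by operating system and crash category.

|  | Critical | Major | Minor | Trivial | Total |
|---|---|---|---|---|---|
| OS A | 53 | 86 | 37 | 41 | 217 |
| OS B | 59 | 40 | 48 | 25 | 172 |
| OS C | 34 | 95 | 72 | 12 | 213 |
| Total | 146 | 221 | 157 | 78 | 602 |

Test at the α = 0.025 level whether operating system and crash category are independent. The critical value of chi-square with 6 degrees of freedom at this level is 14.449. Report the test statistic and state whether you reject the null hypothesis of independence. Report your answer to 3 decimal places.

52.725; reject H₀

Grand total N = 602.
Expected counts (row total × column total / N):
  OS A, Critical: 217×146/602 = 52.6279
  OS A, Major: 217×221/602 = 79.6628
  OS A, Minor: 217×157/602 = 56.5930
  OS A, Trivial: 217×78/602 = 28.1163
  OS B, Critical: 172×146/602 = 41.7143
  OS B, Major: 172×221/602 = 63.1429
  OS B, Minor: 172×157/602 = 44.8571
  OS B, Trivial: 172×78/602 = 22.2857
  OS C, Critical: 213×146/602 = 51.6578
  OS C, Major: 213×221/602 = 78.1944
  OS C, Minor: 213×157/602 = 55.5498
  OS C, Trivial: 213×78/602 = 27.5980
Contributions (O − E)²/E:
  (53 − 52.6279)²/52.6279 = 0.0026
  (86 − 79.6628)²/79.6628 = 0.5041
  (37 − 56.5930)²/56.5930 = 6.7833
  (41 − 28.1163)²/28.1163 = 5.9037
  (59 − 41.7143)²/41.7143 = 7.1629
  (40 − 63.1429)²/63.1429 = 8.4822
  (48 − 44.8571)²/44.8571 = 0.2202
  (25 − 22.2857)²/22.2857 = 0.3306
  (34 − 51.6578)²/51.6578 = 6.0358
  (95 − 78.1944)²/78.1944 = 3.6119
  (72 − 55.5498)²/55.5498 = 4.8715
  (12 − 27.5980)²/27.5980 = 8.8158
χ² = 0.0026 + 0.5041 + 6.7833 + 5.9037 + 7.1629 + 8.4822 + 0.2202 + 0.3306 + 6.0358 + 3.6119 + 4.8715 + 8.8158 = 52.725
df = (3−1)(4−1) = 6. Since 52.725 > 14.449, reject the null hypothesis of independence at α = 0.025.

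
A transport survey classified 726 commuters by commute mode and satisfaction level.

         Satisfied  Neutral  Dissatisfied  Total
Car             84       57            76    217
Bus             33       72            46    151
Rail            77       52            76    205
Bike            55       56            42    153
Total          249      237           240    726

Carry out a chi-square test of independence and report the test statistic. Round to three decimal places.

29.046

Grand total N = 726.
Expected counts (row total × column total / N):
  Car, Satisfied: 217×249/726 = 74.42562
  Car, Neutral: 217×237/726 = 70.83884
  Car, Dissatisfied: 217×240/726 = 71.73554
  Bus, Satisfied: 151×249/726 = 51.78926
  Bus, Neutral: 151×237/726 = 49.29339
  Bus, Dissatisfied: 151×240/726 = 49.91736
  Rail, Satisfied: 205×249/726 = 70.30992
  Rail, Neutral: 205×237/726 = 66.92149
  Rail, Dissatisfied: 205×240/726 = 67.76860
  Bike, Satisfied: 153×249/726 = 52.47521
  Bike, Neutral: 153×237/726 = 49.94628
  Bike, Dissatisfied: 153×240/726 = 50.57851
Contributions (O − E)²/E:
  (84 − 74.42562)²/74.42562 = 1.2317
  (57 − 70.83884)²/70.83884 = 2.7035
  (76 − 71.73554)²/71.73554 = 0.2535
  (33 − 51.78926)²/51.78926 = 6.8168
  (72 − 49.29339)²/49.29339 = 10.4596
  (46 − 49.91736)²/49.91736 = 0.3074
  (77 − 70.30992)²/70.30992 = 0.6366
  (52 − 66.92149)²/66.92149 = 3.3270
  (76 − 67.76860)²/67.76860 = 0.9998
  (55 − 52.47521)²/52.47521 = 0.1215
  (56 − 49.94628)²/49.94628 = 0.7337
  (42 − 50.57851)²/50.57851 = 1.4550
χ² = 1.2317 + 2.7035 + 0.2535 + 6.8168 + 10.4596 + 0.3074 + 0.6366 + 3.3270 + 0.9998 + 0.1215 + 0.7337 + 1.4550 = 29.046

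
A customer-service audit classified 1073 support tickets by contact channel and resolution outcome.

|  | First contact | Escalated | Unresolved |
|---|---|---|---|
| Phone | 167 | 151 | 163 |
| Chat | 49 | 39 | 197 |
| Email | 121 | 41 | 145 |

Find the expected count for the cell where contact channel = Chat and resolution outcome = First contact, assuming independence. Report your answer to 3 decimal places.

Row total (Chat) = 285; column total (First contact) = 337; grand total N = 1073.
Expected count = (row total × column total) / N = 285 × 337 / 1073 = 89.511.

89.511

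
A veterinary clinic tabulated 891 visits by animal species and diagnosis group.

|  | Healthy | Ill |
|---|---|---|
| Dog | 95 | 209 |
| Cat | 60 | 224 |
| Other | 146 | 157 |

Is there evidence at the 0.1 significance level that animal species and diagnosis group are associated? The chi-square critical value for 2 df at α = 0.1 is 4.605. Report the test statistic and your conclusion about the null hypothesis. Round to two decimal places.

Row totals: 304, 284, 303. Column totals: 301, 590. Grand total N = 891.
Expected counts (row total × column total / N):
  Dog, Healthy: 304×301/891 = 102.698
  Dog, Ill: 304×590/891 = 201.302
  Cat, Healthy: 284×301/891 = 95.942
  Cat, Ill: 284×590/891 = 188.058
  Other, Healthy: 303×301/891 = 102.360
  Other, Ill: 303×590/891 = 200.640
Contributions (O − E)²/E:
  (95 − 102.698)²/102.698 = 0.5770
  (209 − 201.302)²/201.302 = 0.2944
  (60 − 95.942)²/95.942 = 13.4647
  (224 − 188.058)²/188.058 = 6.8693
  (146 − 102.360)²/102.360 = 18.6054
  (157 − 200.640)²/200.640 = 9.4919
χ² = 0.5770 + 0.2944 + 13.4647 + 6.8693 + 18.6054 + 9.4919 = 49.30
df = (3−1)(2−1) = 2. Since 49.30 > 4.605, reject the null hypothesis of independence at α = 0.1.

49.30; reject H₀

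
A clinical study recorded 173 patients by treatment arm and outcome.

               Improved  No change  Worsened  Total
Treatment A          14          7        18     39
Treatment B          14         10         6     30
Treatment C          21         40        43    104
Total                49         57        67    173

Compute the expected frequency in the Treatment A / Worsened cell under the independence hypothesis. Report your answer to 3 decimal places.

15.104

Row total (Treatment A) = 39; column total (Worsened) = 67; grand total N = 173.
Expected count = (row total × column total) / N = 39 × 67 / 173 = 15.104.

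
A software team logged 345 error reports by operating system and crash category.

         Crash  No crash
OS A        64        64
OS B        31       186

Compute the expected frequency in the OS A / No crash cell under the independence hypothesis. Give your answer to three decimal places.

Row total (OS A) = 128; column total (No crash) = 250; grand total N = 345.
Expected count = (row total × column total) / N = 128 × 250 / 345 = 92.754.

92.754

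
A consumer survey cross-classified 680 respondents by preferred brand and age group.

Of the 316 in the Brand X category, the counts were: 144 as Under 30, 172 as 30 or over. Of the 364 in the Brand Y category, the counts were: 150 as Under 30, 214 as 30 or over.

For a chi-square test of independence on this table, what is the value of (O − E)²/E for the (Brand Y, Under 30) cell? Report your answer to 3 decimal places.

Row total (Brand Y) = 364; column total (Under 30) = 294; N = 680.
Expected count E = 364 × 294 / 680 = 157.3765.
Contribution = (O − E)²/E = (150 − 157.3765)² / 157.3765 = 0.346.

0.346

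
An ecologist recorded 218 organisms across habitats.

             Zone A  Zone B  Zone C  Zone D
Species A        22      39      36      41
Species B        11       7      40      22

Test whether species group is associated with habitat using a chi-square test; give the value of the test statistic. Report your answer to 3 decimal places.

17.689

Row totals: 138, 80. Column totals: 33, 46, 76, 63. Grand total N = 218.
Expected counts (row total × column total / N):
  Species A, Zone A: 138×33/218 = 20.8899
  Species A, Zone B: 138×46/218 = 29.1193
  Species A, Zone C: 138×76/218 = 48.1101
  Species A, Zone D: 138×63/218 = 39.8807
  Species B, Zone A: 80×33/218 = 12.1101
  Species B, Zone B: 80×46/218 = 16.8807
  Species B, Zone C: 80×76/218 = 27.8899
  Species B, Zone D: 80×63/218 = 23.1193
Contributions (O − E)²/E:
  (22 − 20.8899)²/20.8899 = 0.0590
  (39 − 29.1193)²/29.1193 = 3.3527
  (36 − 48.1101)²/48.1101 = 3.0483
  (41 − 39.8807)²/39.8807 = 0.0314
  (11 − 12.1101)²/12.1101 = 0.1018
  (7 − 16.8807)²/16.8807 = 5.7834
  (40 − 27.8899)²/27.8899 = 5.2583
  (22 − 23.1193)²/23.1193 = 0.0542
χ² = 0.0590 + 3.3527 + 3.0483 + 0.0314 + 0.1018 + 5.7834 + 5.2583 + 0.0542 = 17.689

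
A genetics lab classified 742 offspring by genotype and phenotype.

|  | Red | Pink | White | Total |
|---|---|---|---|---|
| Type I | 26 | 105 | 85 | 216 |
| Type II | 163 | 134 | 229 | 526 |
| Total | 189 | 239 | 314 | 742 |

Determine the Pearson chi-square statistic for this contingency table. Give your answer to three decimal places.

47.670

Grand total N = 742.
Expected counts (row total × column total / N):
  Type I, Red: 216×189/742 = 55.0189
  Type I, Pink: 216×239/742 = 69.5741
  Type I, White: 216×314/742 = 91.4070
  Type II, Red: 526×189/742 = 133.9811
  Type II, Pink: 526×239/742 = 169.4259
  Type II, White: 526×314/742 = 222.5930
Contributions (O − E)²/E:
  (26 − 55.0189)²/55.0189 = 15.3056
  (105 − 69.5741)²/69.5741 = 18.0382
  (85 − 91.4070)²/91.4070 = 0.4491
  (163 − 133.9811)²/133.9811 = 6.2852
  (134 − 169.4259)²/169.4259 = 7.4073
  (229 − 222.5930)²/222.5930 = 0.1844
χ² = 15.3056 + 18.0382 + 0.4491 + 6.2852 + 7.4073 + 0.1844 = 47.670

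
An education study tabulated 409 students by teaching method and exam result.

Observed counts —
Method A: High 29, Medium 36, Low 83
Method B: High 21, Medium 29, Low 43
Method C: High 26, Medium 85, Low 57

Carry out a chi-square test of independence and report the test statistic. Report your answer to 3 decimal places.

Row totals: 148, 93, 168. Column totals: 76, 150, 183. Grand total N = 409.
Expected counts (row total × column total / N):
  Method A, High: 148×76/409 = 27.5012
  Method A, Medium: 148×150/409 = 54.2787
  Method A, Low: 148×183/409 = 66.2200
  Method B, High: 93×76/409 = 17.2812
  Method B, Medium: 93×150/409 = 34.1076
  Method B, Low: 93×183/409 = 41.6112
  Method C, High: 168×76/409 = 31.2176
  Method C, Medium: 168×150/409 = 61.6137
  Method C, Low: 168×183/409 = 75.1687
Contributions (O − E)²/E:
  (29 − 27.5012)²/27.5012 = 0.0817
  (36 − 54.2787)²/54.2787 = 6.1555
  (83 − 66.2200)²/66.2200 = 4.2520
  (21 − 17.2812)²/17.2812 = 0.8003
  (29 − 34.1076)²/34.1076 = 0.7649
  (43 − 41.6112)²/41.6112 = 0.0464
  (26 − 31.2176)²/31.2176 = 0.8721
  (85 − 61.6137)²/61.6137 = 8.8766
  (57 − 75.1687)²/75.1687 = 4.3915
χ² = 0.0817 + 6.1555 + 4.2520 + 0.8003 + 0.7649 + 0.0464 + 0.8721 + 8.8766 + 4.3915 = 26.241

26.241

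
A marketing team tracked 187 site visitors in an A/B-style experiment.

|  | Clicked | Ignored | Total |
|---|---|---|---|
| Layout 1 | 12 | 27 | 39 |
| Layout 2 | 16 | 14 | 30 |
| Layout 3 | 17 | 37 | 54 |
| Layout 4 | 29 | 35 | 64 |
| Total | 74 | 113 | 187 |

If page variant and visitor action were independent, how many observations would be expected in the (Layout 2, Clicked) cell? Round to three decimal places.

Row total (Layout 2) = 30; column total (Clicked) = 74; grand total N = 187.
Expected count = (row total × column total) / N = 30 × 74 / 187 = 11.872.

11.872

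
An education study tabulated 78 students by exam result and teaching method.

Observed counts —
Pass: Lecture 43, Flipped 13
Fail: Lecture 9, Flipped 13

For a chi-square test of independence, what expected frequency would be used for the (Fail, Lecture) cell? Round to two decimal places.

Row total (Fail) = 22; column total (Lecture) = 52; grand total N = 78.
Expected count = (row total × column total) / N = 22 × 52 / 78 = 14.67.

14.67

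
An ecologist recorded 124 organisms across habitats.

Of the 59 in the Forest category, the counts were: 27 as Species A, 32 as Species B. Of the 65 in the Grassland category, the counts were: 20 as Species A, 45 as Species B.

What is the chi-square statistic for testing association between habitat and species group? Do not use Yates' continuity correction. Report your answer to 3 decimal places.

2.954

Row totals: 59, 65. Column totals: 47, 77. Grand total N = 124.
Expected counts (row total × column total / N):
  Forest, Species A: 59×47/124 = 22.3629
  Forest, Species B: 59×77/124 = 36.6371
  Grassland, Species A: 65×47/124 = 24.6371
  Grassland, Species B: 65×77/124 = 40.3629
Contributions (O − E)²/E:
  (27 − 22.3629)²/22.3629 = 0.9615
  (32 − 36.6371)²/36.6371 = 0.5869
  (20 − 24.6371)²/24.6371 = 0.8728
  (45 − 40.3629)²/40.3629 = 0.5327
χ² = 0.9615 + 0.5869 + 0.8728 + 0.5327 = 2.954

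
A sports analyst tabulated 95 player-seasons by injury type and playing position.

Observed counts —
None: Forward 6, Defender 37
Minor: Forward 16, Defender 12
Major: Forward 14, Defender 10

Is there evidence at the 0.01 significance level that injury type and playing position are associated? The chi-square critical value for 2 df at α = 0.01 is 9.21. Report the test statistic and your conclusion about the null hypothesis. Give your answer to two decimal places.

Row totals: 43, 28, 24. Column totals: 36, 59. Grand total N = 95.
Expected counts (row total × column total / N):
  None, Forward: 43×36/95 = 16.295
  None, Defender: 43×59/95 = 26.705
  Minor, Forward: 28×36/95 = 10.611
  Minor, Defender: 28×59/95 = 17.389
  Major, Forward: 24×36/95 = 9.095
  Major, Defender: 24×59/95 = 14.905
Contributions (O − E)²/E:
  (6 − 16.295)²/16.295 = 6.5043
  (37 − 26.705)²/26.705 = 3.9688
  (16 − 10.611)²/10.611 = 2.7369
  (12 − 17.389)²/17.389 = 1.6701
  (14 − 9.095)²/9.095 = 2.6453
  (10 − 14.905)²/14.905 = 1.6142
χ² = 6.5043 + 3.9688 + 2.7369 + 1.6701 + 2.6453 + 1.6142 = 19.14
df = (3−1)(2−1) = 2. Since 19.14 > 9.21, reject the null hypothesis of independence at α = 0.01.

19.14; reject H₀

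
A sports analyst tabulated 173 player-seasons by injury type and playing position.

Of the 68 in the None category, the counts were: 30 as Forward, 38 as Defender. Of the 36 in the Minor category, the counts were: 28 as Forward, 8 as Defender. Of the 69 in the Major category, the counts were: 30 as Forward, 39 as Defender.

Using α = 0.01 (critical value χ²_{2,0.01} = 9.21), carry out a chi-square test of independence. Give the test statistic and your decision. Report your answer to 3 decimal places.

Row totals: 68, 36, 69. Column totals: 88, 85. Grand total N = 173.
Expected counts (row total × column total / N):
  None, Forward: 68×88/173 = 34.5896
  None, Defender: 68×85/173 = 33.4104
  Minor, Forward: 36×88/173 = 18.3121
  Minor, Defender: 36×85/173 = 17.6879
  Major, Forward: 69×88/173 = 35.0983
  Major, Defender: 69×85/173 = 33.9017
Contributions (O − E)²/E:
  (30 − 34.5896)²/34.5896 = 0.6090
  (38 − 33.4104)²/33.4104 = 0.6305
  (28 − 18.3121)²/18.3121 = 5.1253
  (8 − 17.6879)²/17.6879 = 5.3062
  (30 − 35.0983)²/35.0983 = 0.7406
  (39 − 33.9017)²/33.9017 = 0.7667
χ² = 0.6090 + 0.6305 + 5.1253 + 5.3062 + 0.7406 + 0.7667 = 13.178
df = (3−1)(2−1) = 2. Since 13.178 > 9.21, reject the null hypothesis of independence at α = 0.01.

13.178; reject H₀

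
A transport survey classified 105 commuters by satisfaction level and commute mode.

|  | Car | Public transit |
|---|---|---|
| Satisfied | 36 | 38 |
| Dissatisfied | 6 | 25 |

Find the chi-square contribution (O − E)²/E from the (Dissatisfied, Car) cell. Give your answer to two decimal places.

Row total (Dissatisfied) = 31; column total (Car) = 42; N = 105.
Expected count E = 31 × 42 / 105 = 12.400.
Contribution = (O − E)²/E = (6 − 12.400)² / 12.400 = 3.30.

3.30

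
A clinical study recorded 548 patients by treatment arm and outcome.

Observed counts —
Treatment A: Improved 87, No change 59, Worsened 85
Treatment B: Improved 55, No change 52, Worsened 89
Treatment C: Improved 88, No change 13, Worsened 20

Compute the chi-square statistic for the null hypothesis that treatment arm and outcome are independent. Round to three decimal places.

Row totals: 231, 196, 121. Column totals: 230, 124, 194. Grand total N = 548.
Expected counts (row total × column total / N):
  Treatment A, Improved: 231×230/548 = 96.9526
  Treatment A, No change: 231×124/548 = 52.2701
  Treatment A, Worsened: 231×194/548 = 81.7774
  Treatment B, Improved: 196×230/548 = 82.2628
  Treatment B, No change: 196×124/548 = 44.3504
  Treatment B, Worsened: 196×194/548 = 69.3869
  Treatment C, Improved: 121×230/548 = 50.7847
  Treatment C, No change: 121×124/548 = 27.3796
  Treatment C, Worsened: 121×194/548 = 42.8358
Contributions (O − E)²/E:
  (87 − 96.9526)²/96.9526 = 1.0217
  (59 − 52.2701)²/52.2701 = 0.8665
  (85 − 81.7774)²/81.7774 = 0.1270
  (55 − 82.2628)²/82.2628 = 9.0352
  (52 − 44.3504)²/44.3504 = 1.3194
  (89 − 69.3869)²/69.3869 = 5.5439
  (88 − 50.7847)²/50.7847 = 27.2716
  (13 − 27.3796)²/27.3796 = 7.5521
  (20 − 42.8358)²/42.8358 = 12.1738
χ² = 1.0217 + 0.8665 + 0.1270 + 9.0352 + 1.3194 + 5.5439 + 27.2716 + 7.5521 + 12.1738 = 64.911

64.911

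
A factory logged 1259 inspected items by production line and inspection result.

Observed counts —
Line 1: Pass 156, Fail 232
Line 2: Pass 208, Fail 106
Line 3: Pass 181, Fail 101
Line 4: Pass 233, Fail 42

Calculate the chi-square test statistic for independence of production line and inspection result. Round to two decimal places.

Row totals: 388, 314, 282, 275. Column totals: 778, 481. Grand total N = 1259.
Expected counts (row total × column total / N):
  Line 1, Pass: 388×778/1259 = 239.765
  Line 1, Fail: 388×481/1259 = 148.235
  Line 2, Pass: 314×778/1259 = 194.037
  Line 2, Fail: 314×481/1259 = 119.963
  Line 3, Pass: 282×778/1259 = 174.262
  Line 3, Fail: 282×481/1259 = 107.738
  Line 4, Pass: 275×778/1259 = 169.936
  Line 4, Fail: 275×481/1259 = 105.064
Contributions (O − E)²/E:
  (156 − 239.765)²/239.765 = 29.2644
  (232 − 148.235)²/148.235 = 47.3341
  (208 − 194.037)²/194.037 = 1.0048
  (106 − 119.963)²/119.963 = 1.6252
  (181 − 174.262)²/174.262 = 0.2605
  (101 − 107.738)²/107.738 = 0.4214
  (233 − 169.936)²/169.936 = 23.4033
  (42 − 105.064)²/105.064 = 37.8538
χ² = 29.2644 + 47.3341 + 1.0048 + 1.6252 + 0.2605 + 0.4214 + 23.4033 + 37.8538 = 141.17

141.17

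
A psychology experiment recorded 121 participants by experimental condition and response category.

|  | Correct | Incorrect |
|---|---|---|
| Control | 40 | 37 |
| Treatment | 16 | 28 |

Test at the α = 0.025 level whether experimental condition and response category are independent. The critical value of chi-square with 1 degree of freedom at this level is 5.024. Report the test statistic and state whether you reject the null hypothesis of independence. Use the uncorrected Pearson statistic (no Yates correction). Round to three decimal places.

2.735; fail to reject H₀

Row totals: 77, 44. Column totals: 56, 65. Grand total N = 121.
Expected counts (row total × column total / N):
  Control, Correct: 77×56/121 = 35.6364
  Control, Incorrect: 77×65/121 = 41.3636
  Treatment, Correct: 44×56/121 = 20.3636
  Treatment, Incorrect: 44×65/121 = 23.6364
Contributions (O − E)²/E:
  (40 − 35.6364)²/35.6364 = 0.5343
  (37 − 41.3636)²/41.3636 = 0.4603
  (16 − 20.3636)²/20.3636 = 0.9351
  (28 − 23.6364)²/23.6364 = 0.8056
χ² = 0.5343 + 0.4603 + 0.9351 + 0.8056 = 2.735
df = (2−1)(2−1) = 1. Since 2.735 < 5.024, fail to reject the null hypothesis of independence at α = 0.025.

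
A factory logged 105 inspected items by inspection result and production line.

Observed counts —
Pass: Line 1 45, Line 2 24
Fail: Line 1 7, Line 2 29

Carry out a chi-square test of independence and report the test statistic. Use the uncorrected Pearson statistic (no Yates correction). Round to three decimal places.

19.828

Row totals: 69, 36. Column totals: 52, 53. Grand total N = 105.
Expected counts (row total × column total / N):
  Pass, Line 1: 69×52/105 = 34.1714
  Pass, Line 2: 69×53/105 = 34.8286
  Fail, Line 1: 36×52/105 = 17.8286
  Fail, Line 2: 36×53/105 = 18.1714
Contributions (O − E)²/E:
  (45 − 34.1714)²/34.1714 = 3.4315
  (24 − 34.8286)²/34.8286 = 3.3667
  (7 − 17.8286)²/17.8286 = 6.5770
  (29 − 18.1714)²/18.1714 = 6.4529
χ² = 3.4315 + 3.3667 + 6.5770 + 6.4529 = 19.828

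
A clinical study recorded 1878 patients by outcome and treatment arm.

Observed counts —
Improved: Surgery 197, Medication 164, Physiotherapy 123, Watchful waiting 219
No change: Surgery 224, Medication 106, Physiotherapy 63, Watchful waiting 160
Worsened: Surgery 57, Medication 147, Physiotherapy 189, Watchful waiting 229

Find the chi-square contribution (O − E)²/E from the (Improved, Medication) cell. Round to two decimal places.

0.40

Row total (Improved) = 703; column total (Medication) = 417; N = 1878.
Expected count E = 703 × 417 / 1878 = 156.097.
Contribution = (O − E)²/E = (164 − 156.097)² / 156.097 = 0.40.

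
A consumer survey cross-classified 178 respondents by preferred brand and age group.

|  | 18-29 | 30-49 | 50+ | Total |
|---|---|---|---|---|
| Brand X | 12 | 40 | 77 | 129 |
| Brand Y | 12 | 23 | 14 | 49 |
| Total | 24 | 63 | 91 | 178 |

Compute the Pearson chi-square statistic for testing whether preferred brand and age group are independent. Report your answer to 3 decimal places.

15.348

Grand total N = 178.
Expected counts (row total × column total / N):
  Brand X, 18-29: 129×24/178 = 17.3933
  Brand X, 30-49: 129×63/178 = 45.6573
  Brand X, 50+: 129×91/178 = 65.9494
  Brand Y, 18-29: 49×24/178 = 6.6067
  Brand Y, 30-49: 49×63/178 = 17.3427
  Brand Y, 50+: 49×91/178 = 25.0506
Contributions (O − E)²/E:
  (12 − 17.3933)²/17.3933 = 1.6723
  (40 − 45.6573)²/45.6573 = 0.7010
  (77 − 65.9494)²/65.9494 = 1.8517
  (12 − 6.6067)²/6.6067 = 4.4028
  (23 − 17.3427)²/17.3427 = 1.8454
  (14 − 25.0506)²/25.0506 = 4.8748
χ² = 1.6723 + 0.7010 + 1.8517 + 4.4028 + 1.8454 + 4.8748 = 15.348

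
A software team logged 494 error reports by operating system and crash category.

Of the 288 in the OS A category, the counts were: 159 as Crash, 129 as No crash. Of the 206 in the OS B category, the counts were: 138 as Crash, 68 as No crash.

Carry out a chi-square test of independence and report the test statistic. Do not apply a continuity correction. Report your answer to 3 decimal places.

Row totals: 288, 206. Column totals: 297, 197. Grand total N = 494.
Expected counts (row total × column total / N):
  OS A, Crash: 288×297/494 = 173.1498
  OS A, No crash: 288×197/494 = 114.8502
  OS B, Crash: 206×297/494 = 123.8502
  OS B, No crash: 206×197/494 = 82.1498
Contributions (O − E)²/E:
  (159 − 173.1498)²/173.1498 = 1.1563
  (129 − 114.8502)²/114.8502 = 1.7433
  (138 − 123.8502)²/123.8502 = 1.6166
  (68 − 82.1498)²/82.1498 = 2.4372
χ² = 1.1563 + 1.7433 + 1.6166 + 2.4372 = 6.953

6.953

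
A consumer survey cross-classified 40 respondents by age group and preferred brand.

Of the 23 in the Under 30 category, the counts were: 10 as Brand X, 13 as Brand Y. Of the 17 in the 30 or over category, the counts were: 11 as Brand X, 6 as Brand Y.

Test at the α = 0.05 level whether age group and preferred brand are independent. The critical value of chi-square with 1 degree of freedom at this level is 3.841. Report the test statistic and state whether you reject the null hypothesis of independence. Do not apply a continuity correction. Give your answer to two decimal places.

Row totals: 23, 17. Column totals: 21, 19. Grand total N = 40.
Expected counts (row total × column total / N):
  Under 30, Brand X: 23×21/40 = 12.075
  Under 30, Brand Y: 23×19/40 = 10.925
  30 or over, Brand X: 17×21/40 = 8.925
  30 or over, Brand Y: 17×19/40 = 8.075
Contributions (O − E)²/E:
  (10 − 12.075)²/12.075 = 0.3566
  (13 − 10.925)²/10.925 = 0.3941
  (11 − 8.925)²/8.925 = 0.4824
  (6 − 8.075)²/8.075 = 0.5332
χ² = 0.3566 + 0.3941 + 0.4824 + 0.5332 = 1.77
df = (2−1)(2−1) = 1. Since 1.77 < 3.841, fail to reject the null hypothesis of independence at α = 0.05.

1.77; fail to reject H₀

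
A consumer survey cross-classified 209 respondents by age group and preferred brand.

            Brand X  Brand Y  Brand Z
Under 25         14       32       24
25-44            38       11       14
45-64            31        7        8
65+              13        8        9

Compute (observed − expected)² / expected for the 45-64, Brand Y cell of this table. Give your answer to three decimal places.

2.604

Row total (45-64) = 46; column total (Brand Y) = 58; N = 209.
Expected count E = 46 × 58 / 209 = 12.7656.
Contribution = (O − E)²/E = (7 − 12.7656)² / 12.7656 = 2.604.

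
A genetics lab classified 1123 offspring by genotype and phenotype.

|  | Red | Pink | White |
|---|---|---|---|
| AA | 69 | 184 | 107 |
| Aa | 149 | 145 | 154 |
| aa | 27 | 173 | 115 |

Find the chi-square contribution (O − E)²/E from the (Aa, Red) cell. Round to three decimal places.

26.886

Row total (Aa) = 448; column total (Red) = 245; N = 1123.
Expected count E = 448 × 245 / 1123 = 97.7382.
Contribution = (O − E)²/E = (149 − 97.7382)² / 97.7382 = 26.886.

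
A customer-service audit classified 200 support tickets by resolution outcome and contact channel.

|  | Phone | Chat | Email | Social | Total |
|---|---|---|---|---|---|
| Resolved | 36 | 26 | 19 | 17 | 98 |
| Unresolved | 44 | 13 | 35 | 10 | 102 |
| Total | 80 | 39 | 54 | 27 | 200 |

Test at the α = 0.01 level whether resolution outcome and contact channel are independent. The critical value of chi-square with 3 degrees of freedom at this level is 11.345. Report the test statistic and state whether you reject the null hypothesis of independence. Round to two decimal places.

Grand total N = 200.
Expected counts (row total × column total / N):
  Resolved, Phone: 98×80/200 = 39.200
  Resolved, Chat: 98×39/200 = 19.110
  Resolved, Email: 98×54/200 = 26.460
  Resolved, Social: 98×27/200 = 13.230
  Unresolved, Phone: 102×80/200 = 40.800
  Unresolved, Chat: 102×39/200 = 19.890
  Unresolved, Email: 102×54/200 = 27.540
  Unresolved, Social: 102×27/200 = 13.770
Contributions (O − E)²/E:
  (36 − 39.200)²/39.200 = 0.2612
  (26 − 19.110)²/19.110 = 2.4841
  (19 − 26.460)²/26.460 = 2.1032
  (17 − 13.230)²/13.230 = 1.0743
  (44 − 40.800)²/40.800 = 0.2510
  (13 − 19.890)²/19.890 = 2.3867
  (35 − 27.540)²/27.540 = 2.0208
  (10 − 13.770)²/13.770 = 1.0322
χ² = 0.2612 + 2.4841 + 2.1032 + 1.0743 + 0.2510 + 2.3867 + 2.0208 + 1.0322 = 11.61
df = (2−1)(4−1) = 3. Since 11.61 > 11.345, reject the null hypothesis of independence at α = 0.01.

11.61; reject H₀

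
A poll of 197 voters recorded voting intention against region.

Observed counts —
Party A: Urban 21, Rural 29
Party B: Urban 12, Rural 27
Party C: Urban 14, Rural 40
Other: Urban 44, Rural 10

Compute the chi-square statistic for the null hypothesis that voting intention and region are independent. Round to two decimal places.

40.07

Row totals: 50, 39, 54, 54. Column totals: 91, 106. Grand total N = 197.
Expected counts (row total × column total / N):
  Party A, Urban: 50×91/197 = 23.096
  Party A, Rural: 50×106/197 = 26.904
  Party B, Urban: 39×91/197 = 18.015
  Party B, Rural: 39×106/197 = 20.985
  Party C, Urban: 54×91/197 = 24.944
  Party C, Rural: 54×106/197 = 29.056
  Other, Urban: 54×91/197 = 24.944
  Other, Rural: 54×106/197 = 29.056
Contributions (O − E)²/E:
  (21 − 23.096)²/23.096 = 0.1902
  (29 − 26.904)²/26.904 = 0.1633
  (12 − 18.015)²/18.015 = 2.0083
  (27 − 20.985)²/20.985 = 1.7241
  (14 − 24.944)²/24.944 = 4.8016
  (40 − 29.056)²/29.056 = 4.1221
  (44 − 24.944)²/24.944 = 14.5579
  (10 − 29.056)²/29.056 = 12.4976
χ² = 0.1902 + 0.1633 + 2.0083 + 1.7241 + 4.8016 + 4.1221 + 14.5579 + 12.4976 = 40.07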